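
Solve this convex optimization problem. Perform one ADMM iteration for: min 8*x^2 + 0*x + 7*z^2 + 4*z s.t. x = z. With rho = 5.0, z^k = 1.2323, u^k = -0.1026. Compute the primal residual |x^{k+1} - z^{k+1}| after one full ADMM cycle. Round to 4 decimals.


ADMM iteration with rho = 5.0, z^k = 1.2323, u^k = -0.1026
Step 1: x-update.
Minimize 8*x^2 + 0*x + (5.0/2)*(x - 1.2323 - 0.1026)^2
FOC: (2*8 + 5.0)*x = 0 + 5.0*(1.2323 + 0.1026)
x^{k+1} = 0.3178
Step 2: z-update.
Minimize 7*z^2 + 4*z + (5.0/2)*(0.3178 - z - 0.1026)^2
FOC: (2*7 + 5.0)*z = -4 + 5.0*(0.3178 - 0.1026)
z^{k+1} = -0.1539
Step 3: u-update.
u^{k+1} = -0.1026 + 0.3178 + 0.1539 = 0.3691
Step 4: Primal residual = |0.3178 + 0.1539| = 0.4717


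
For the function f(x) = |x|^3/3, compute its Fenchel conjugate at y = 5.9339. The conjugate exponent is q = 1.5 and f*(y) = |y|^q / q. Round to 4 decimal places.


The conjugate exponent q satisfies 1/p + 1/q = 1.
p = 3, so q = 3/(3 - 1) = 1.5
|y|^q = 5.9339^1.5 = 14.4547
f*(5.9339) = 14.4547 / 1.5 = 9.6365


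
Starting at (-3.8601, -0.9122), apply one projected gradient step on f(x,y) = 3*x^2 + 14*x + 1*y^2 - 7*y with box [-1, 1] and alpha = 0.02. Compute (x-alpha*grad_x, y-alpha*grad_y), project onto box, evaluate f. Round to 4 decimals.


Step 1: Compute gradient at (-3.8601, -0.9122).
grad_x = 2*3*-3.8601 + 14 = -9.1606
grad_y = 2*1*-0.9122 - 7 = -8.8244
Step 2: Gradient step.
x_raw = -3.8601 - 0.02*-9.1606 = -3.6769
y_raw = -0.9122 - 0.02*-8.8244 = -0.7357
Step 3: Project onto [-1, 1].
x_proj = clip(-3.6769) = -1.0
y_proj = clip(-0.7357) = -0.7357
Step 4: Evaluate f.
f(-1.0, -0.7357) = -5.3087


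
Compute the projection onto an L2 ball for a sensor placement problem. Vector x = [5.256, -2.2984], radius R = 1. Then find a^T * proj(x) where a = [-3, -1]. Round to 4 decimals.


Step 1: Compute ||x|| (intermediates to 6 decimals).
||x|| = sqrt(5.256^2 + (-2.2984)^2) = 5.736565
Step 2: Project.
Since ||x|| > R, scale = R/||x|| = 1/5.736565 = 0.17432, proj(x) = scale * x
proj(x) = [0.916226, -0.400657]
Step 3: Dot product.
a^T * proj(x) = -3*0.916226 - 1*(-0.400657) = -2.348


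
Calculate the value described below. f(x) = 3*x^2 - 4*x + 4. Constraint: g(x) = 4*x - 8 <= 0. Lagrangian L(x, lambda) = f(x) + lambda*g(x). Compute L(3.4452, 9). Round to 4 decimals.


Step 1: Evaluate f(x).
f(3.4452) = 3*3.4452^2 - 4*3.4452 + 4 = 25.8274
Step 2: Evaluate g(x).
g(3.4452) = 4*3.4452 - 8 = 5.7808
Step 3: Compute Lagrangian.
L = 25.8274 + 9*5.7808 = 77.8546


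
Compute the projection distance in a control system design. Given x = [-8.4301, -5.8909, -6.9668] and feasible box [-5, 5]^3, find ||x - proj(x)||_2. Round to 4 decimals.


Project each component onto [-5, 5].
clip(-8.4301) = -5.0, clip(-5.8909) = -5.0, clip(-6.9668) = -5.0
Projection = [-5.0, -5.0, -5.0]
Squared diffs: [11.7656, 0.7937, 3.8683]
Distance = sqrt(16.4276) = 4.0531


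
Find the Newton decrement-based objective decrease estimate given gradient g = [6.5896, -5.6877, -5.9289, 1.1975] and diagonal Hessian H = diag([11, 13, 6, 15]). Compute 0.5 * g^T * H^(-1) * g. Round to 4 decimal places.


Step 1: H is diagonal, so H^(-1) * g = [0.5991, -0.4375, -0.9882, 0.0798].
Step 2: g^T H^(-1) g = sum_i g_i^2 / H_ii
  = (6.5896)^2/11 + (-5.6877)^2/13 + (-5.9289)^2/6 + (1.1975)^2/15
  = 3.9475 + 2.4885 + 5.8586 + 0.0956 = 12.3902
Step 3: Objective decrease = 0.5 * g^T H^(-1) g = 6.1951


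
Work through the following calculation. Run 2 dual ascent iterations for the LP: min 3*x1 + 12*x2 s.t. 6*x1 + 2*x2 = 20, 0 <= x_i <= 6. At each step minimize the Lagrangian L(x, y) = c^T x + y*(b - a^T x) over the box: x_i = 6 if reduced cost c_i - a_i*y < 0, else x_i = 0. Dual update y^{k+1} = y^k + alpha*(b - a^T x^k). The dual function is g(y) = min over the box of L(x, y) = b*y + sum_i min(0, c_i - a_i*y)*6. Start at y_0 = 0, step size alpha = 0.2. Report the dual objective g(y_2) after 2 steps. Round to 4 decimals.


Dual ascent for LP: min 3*x1 + 12*x2, 6*x1 + 2*x2 = 20, 0 <= x_i <= 6
Step 1: y^k = 0.0, reduced costs: (3.0, 12.0)
  x^k = (0.0, 0.0), subgradient = b - a^T x = 20.0
  y^{k+1} = 0.0 + 0.2*20.0 = 4.0
Step 2: y^k = 4.0, reduced costs: (-21.0, 4.0)
  x^k = (6.0, 0.0), subgradient = b - a^T x = -16.0
  y^{k+1} = 4.0 + 0.2*-16.0 = 0.8
Dual objective at y_2 = 0.8: reduced costs (-1.8, 10.4), box minimizer x = (6.0, 0.0)
g(y_2) = b*y + (c1 - a1*y)*x1 + (c2 - a2*y)*x2 = 20*0.8 + (-1.8)*6.0 + 10.4*0.0 = 16.0 - 10.8 + 0.0 = 5.2


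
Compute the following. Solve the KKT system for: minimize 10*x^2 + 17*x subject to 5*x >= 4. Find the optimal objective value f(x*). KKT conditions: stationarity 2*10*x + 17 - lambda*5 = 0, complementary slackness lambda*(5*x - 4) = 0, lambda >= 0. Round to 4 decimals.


Step 1: Try lambda = 0 (constraint inactive).
x_unc = -17/(2*10) = -0.85
Check: 5*-0.85 = -4.25 < 4 -- violated!
Step 2: Constraint must be active: 5*x = 4
x* = 4/5 = 0.8
lambda = (2*10*0.8 + 17)/5 = 6.6
Step 3: Compute optimal value.
f(x*) = 10*0.8^2 + 17*0.8 = 20.0


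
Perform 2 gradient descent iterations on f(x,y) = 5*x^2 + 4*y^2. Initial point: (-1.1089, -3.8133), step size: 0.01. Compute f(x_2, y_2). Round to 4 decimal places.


Gradient descent on f(x,y) = 5*x^2 + 4*y^2.
Starting point: (-1.1089, -3.8133), alpha = 0.01
Step 1: grad_x = 2*5*-1.1089 = -11.089, grad_y = 2*4*-3.8133 = -30.5064
  x_1 = -1.1089 - 0.01*-11.089 = -0.998
  y_1 = -3.8133 - 0.01*-30.5064 = -3.5082
Step 2: grad_x = 2*5*-0.998 = -9.9801, grad_y = 2*4*-3.5082 = -28.0659
  x_2 = -0.998 - 0.01*-9.9801 = -0.8982
  y_2 = -3.5082 - 0.01*-28.0659 = -3.2276
f(-0.8982, -3.2276) = 5*(-0.8982)^2 + 4*(-3.2276)^2 = 45.7029


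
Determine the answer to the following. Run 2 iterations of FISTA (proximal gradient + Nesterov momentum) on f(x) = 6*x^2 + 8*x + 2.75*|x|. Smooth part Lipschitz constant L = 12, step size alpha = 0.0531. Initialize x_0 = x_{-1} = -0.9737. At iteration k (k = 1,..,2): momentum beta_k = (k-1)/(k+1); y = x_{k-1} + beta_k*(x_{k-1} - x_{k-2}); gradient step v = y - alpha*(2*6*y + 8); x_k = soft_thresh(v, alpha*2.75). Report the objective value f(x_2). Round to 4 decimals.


FISTA on f(x) = 6*x^2 + 8*x + 2.75*|x|
L = 12, alpha = 0.0531
Iteration 1: beta = 0.0, y = -0.9737 + 0.0*(-0.9737 + 0.9737) = -0.9737
  grad(y) = -3.6844, v = y - alpha*grad = -0.7781
  prox(v) = soft_thresh(-0.7781, 0.146) = -0.632
Iteration 2: beta = 0.3333, y = -0.632 + 0.3333*(-0.632 + 0.9737) = -0.5181
  grad(y) = 1.7823, v = y - alpha*grad = -0.6128
  prox(v) = soft_thresh(-0.6128, 0.146) = -0.4668
f(x_2) = 6*(-0.4668)^2 + 8*(-0.4668) + 2.75*|-0.4668| = -1.1433


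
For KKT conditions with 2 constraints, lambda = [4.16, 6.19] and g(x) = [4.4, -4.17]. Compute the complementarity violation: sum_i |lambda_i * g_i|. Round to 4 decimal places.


KKT complementary slackness check:
lambda_1 * g_1 = 4.16 * 4.4 = 18.304
lambda_2 * g_2 = 6.19 * -4.17 = -25.8123
Total violation = 18.304 + 25.8123 = 44.1163


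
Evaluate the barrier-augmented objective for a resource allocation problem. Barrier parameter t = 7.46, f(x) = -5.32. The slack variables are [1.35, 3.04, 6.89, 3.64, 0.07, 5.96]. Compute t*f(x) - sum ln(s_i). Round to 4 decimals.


Step 1: Compute log-barrier.
ln values: [0.3001, 1.1119, 1.9301, 1.292, -2.6593, 1.7851]
phi = -(0.3001 + 1.1119 + 1.9301 + 1.292 - 2.6593 + 1.7851) = -3.7598
Step 2: Compute augmented objective.
t*f(x) = 7.46*-5.32 = -39.6872
Total = -39.6872 - 3.7598 = -43.447


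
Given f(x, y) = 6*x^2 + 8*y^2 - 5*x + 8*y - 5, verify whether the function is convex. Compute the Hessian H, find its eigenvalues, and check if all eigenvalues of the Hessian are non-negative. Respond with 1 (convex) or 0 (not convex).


The Hessian of f(x,y) = 6*x^2 + 8*y^2 - 5*x + 8*y - 5 is:
H = [[12, 0], [0, 16]]
Trace = 12 + 16 = 28
Determinant = 12*16 - (0)^2 = 192
Discriminant = (28)^2 - 4*192 = 16.0
Eigenvalues: lambda_1 = 12.0, lambda_2 = 16.0
The function is convex.

1


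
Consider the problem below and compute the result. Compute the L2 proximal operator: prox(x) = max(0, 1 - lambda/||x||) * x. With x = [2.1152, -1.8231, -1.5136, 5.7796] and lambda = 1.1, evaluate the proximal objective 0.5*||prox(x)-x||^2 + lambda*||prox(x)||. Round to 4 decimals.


Step 1: Compute ||x||.
||x|| = 6.5949
Step 2: Compute scaling factor.
scale = max(0, 1 - 1.1/6.5949) = 0.8332
Step 3: prox(x) = [1.7624, -1.519, -1.2611, 4.8156]
||prox(x)|| = 5.4949
Step 4: Proximal objective.
0.5*||prox-x||^2 = 0.605
lambda*||prox|| = 6.0444
Total = 6.6494


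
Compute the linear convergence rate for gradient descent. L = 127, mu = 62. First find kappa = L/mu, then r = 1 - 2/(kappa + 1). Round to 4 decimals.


Step 1: Compute the condition number.
kappa = L/mu = 127/62 = 2.0484
Step 2: Compute the convergence rate.
r = 1 - 2/(kappa + 1) = 1 - 2*mu/(L + mu) = (L - mu)/(L + mu) = 65/189 = 0.3439


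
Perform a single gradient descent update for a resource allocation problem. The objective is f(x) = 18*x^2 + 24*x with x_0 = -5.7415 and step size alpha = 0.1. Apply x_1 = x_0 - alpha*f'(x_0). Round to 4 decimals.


We compute the gradient at x_0 and apply the update.
f'(x) = 36*x + 24
f'(-5.7415) = 36*-5.7415 + 24 = -182.694
x_1 = -5.7415 - 0.1*-182.694 = 12.5279


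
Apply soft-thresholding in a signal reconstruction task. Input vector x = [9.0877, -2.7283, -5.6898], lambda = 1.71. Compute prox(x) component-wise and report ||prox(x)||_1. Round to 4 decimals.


Soft-thresholding with lambda = 1.71:
prox(9.0877) = sign(9.0877)*max(|9.0877| - 1.71, 0) = 7.3777
prox(-2.7283) = sign(-2.7283)*max(|-2.7283| - 1.71, 0) = -1.0183
prox(-5.6898) = sign(-5.6898)*max(|-5.6898| - 1.71, 0) = -3.9798
prox(x) = [7.3777, -1.0183, -3.9798]
||prox(x)||_1 = 7.3777 + 1.0183 + 3.9798 = 12.3758


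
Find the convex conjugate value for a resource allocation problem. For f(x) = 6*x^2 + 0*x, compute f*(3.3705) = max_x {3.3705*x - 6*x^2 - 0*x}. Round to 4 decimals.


f*(y) = sup_x {y*x - a*x^2 - b*x} = sup_x {(y-b)*x - a*x^2}
FOC: (y - b) - 2a*x = 0 => x* = (y - b)/(2a)
x* = (3.3705 - 0)/(2*6) = 0.2809
f*(3.3705) = (y-b)^2/(4a) = (3.3705 - 0)^2/(4*6)
= 11.3603/24 = 0.4733


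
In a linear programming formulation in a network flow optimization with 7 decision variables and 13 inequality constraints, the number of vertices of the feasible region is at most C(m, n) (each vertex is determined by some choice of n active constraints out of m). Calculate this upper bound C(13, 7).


Each vertex corresponds to some choice of n active constraints out of m, so the number of vertices is at most C(m, n) = m! / (n!(m-n)!).
m = 13, n = 7
Numerator: 13 * 12 * 11 * 10 * 9 * 8 * 7
Denominator: 7! = 5040
C(13, 7) = 1716


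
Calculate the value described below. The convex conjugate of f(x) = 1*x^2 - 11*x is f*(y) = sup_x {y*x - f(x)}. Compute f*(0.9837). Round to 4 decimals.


f*(y) = sup_x {y*x - a*x^2 - b*x} = sup_x {(y-b)*x - a*x^2}
FOC: (y - b) - 2a*x = 0 => x* = (y - b)/(2a)
x* = (0.9837 + 11)/(2*1) = 5.9919
f*(0.9837) = (y-b)^2/(4a) = (0.9837 + 11)^2/(4*1)
= 143.6091/4 = 35.9023


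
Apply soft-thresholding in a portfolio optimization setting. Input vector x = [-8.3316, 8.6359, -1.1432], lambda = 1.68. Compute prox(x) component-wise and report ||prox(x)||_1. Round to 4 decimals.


Soft-thresholding with lambda = 1.68:
prox(-8.3316) = sign(-8.3316)*max(|-8.3316| - 1.68, 0) = -6.6516
prox(8.6359) = sign(8.6359)*max(|8.6359| - 1.68, 0) = 6.9559
prox(-1.1432) = sign(-1.1432)*max(|-1.1432| - 1.68, 0) = 0.0
prox(x) = [-6.6516, 6.9559, 0.0]
||prox(x)||_1 = 6.6516 + 6.9559 + 0.0 = 13.6075


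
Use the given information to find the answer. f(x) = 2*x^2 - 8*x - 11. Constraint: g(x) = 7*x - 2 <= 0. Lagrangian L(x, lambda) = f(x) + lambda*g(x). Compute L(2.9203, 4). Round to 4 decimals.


Step 1: Evaluate f(x).
f(2.9203) = 2*2.9203^2 - 8*2.9203 - 11 = -17.3061
Step 2: Evaluate g(x).
g(2.9203) = 7*2.9203 - 2 = 18.4421
Step 3: Compute Lagrangian.
L = -17.3061 + 4*18.4421 = 56.4623


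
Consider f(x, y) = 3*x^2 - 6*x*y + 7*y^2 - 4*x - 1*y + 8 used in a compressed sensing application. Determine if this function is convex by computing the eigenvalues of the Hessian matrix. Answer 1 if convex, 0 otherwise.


The Hessian of f(x,y) = 3*x^2 - 6*x*y + 7*y^2 - 4*x - 1*y + 8 is:
H = [[6, -6], [-6, 14]]
Trace = 6 + 14 = 20
Determinant = 6*14 - (-6)^2 = 48
Discriminant = (20)^2 - 4*48 = 208.0
Eigenvalues: lambda_1 = 2.7889, lambda_2 = 17.2111
The function is convex.

1


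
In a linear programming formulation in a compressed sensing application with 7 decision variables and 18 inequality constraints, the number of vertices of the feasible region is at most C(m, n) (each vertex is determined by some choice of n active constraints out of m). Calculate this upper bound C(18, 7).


Each vertex corresponds to some choice of n active constraints out of m, so the number of vertices is at most C(m, n) = m! / (n!(m-n)!).
m = 18, n = 7
Numerator: 18 * 17 * 16 * 15 * 14 * 13 * 12
Denominator: 7! = 5040
C(18, 7) = 31824


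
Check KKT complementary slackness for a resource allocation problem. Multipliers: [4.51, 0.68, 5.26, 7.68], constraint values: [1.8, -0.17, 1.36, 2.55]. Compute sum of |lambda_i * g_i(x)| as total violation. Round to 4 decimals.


KKT complementary slackness check:
lambda_1 * g_1 = 4.51 * 1.8 = 8.118
lambda_2 * g_2 = 0.68 * -0.17 = -0.1156
lambda_3 * g_3 = 5.26 * 1.36 = 7.1536
lambda_4 * g_4 = 7.68 * 2.55 = 19.584
Total violation = 8.118 + 0.1156 + 7.1536 + 19.584 = 34.9712


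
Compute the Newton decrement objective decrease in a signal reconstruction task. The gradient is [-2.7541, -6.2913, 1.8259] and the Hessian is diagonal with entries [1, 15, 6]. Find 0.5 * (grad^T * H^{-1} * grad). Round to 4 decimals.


Step 1: H is diagonal, so H^(-1) * g = [-2.7541, -0.4194, 0.3043].
Step 2: g^T H^(-1) g = sum_i g_i^2 / H_ii
  = (-2.7541)^2/1 + (-6.2913)^2/15 + (1.8259)^2/6
  = 7.5851 + 2.6387 + 0.5557 = 10.7794
Step 3: Objective decrease = 0.5 * g^T H^(-1) g = 5.3897


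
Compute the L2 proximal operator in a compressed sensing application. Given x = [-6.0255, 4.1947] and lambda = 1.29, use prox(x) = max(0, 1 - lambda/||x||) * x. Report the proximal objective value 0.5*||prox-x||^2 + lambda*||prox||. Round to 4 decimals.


Step 1: Compute ||x||.
||x|| = 7.3418
Step 2: Compute scaling factor.
scale = max(0, 1 - 1.29/7.3418) = 0.8243
Step 3: prox(x) = [-4.9668, 3.4577]
||prox(x)|| = 6.0518
Step 4: Proximal objective.
0.5*||prox-x||^2 = 0.8321
lambda*||prox|| = 7.8068
Total = 8.6389


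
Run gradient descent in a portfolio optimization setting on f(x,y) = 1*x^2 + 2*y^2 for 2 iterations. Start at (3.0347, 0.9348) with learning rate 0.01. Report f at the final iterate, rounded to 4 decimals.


Gradient descent on f(x,y) = 1*x^2 + 2*y^2.
Starting point: (3.0347, 0.9348), alpha = 0.01
Step 1: grad_x = 2*1*3.0347 = 6.0694, grad_y = 2*2*0.9348 = 3.7392
  x_1 = 3.0347 - 0.01*6.0694 = 2.974
  y_1 = 0.9348 - 0.01*3.7392 = 0.8974
Step 2: grad_x = 2*1*2.974 = 5.948, grad_y = 2*2*0.8974 = 3.5896
  x_2 = 2.974 - 0.01*5.948 = 2.9145
  y_2 = 0.8974 - 0.01*3.5896 = 0.8615
f(2.9145, 0.8615) = 1*2.9145^2 + 2*0.8615^2 = 9.9789


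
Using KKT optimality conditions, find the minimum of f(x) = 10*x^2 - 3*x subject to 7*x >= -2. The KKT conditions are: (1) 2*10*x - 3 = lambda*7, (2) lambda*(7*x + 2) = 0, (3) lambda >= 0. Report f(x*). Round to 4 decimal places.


Step 1: Try lambda = 0 (constraint inactive).
Stationarity: 2*10*x - 3 = 0
x* = 3/(2*10) = 0.15
Check constraint: 7*0.15 = 1.05 >= -2 -- satisfied.
Step 2: Compute optimal value.
f(x*) = 10*0.15^2 - 3*0.15 = -0.225


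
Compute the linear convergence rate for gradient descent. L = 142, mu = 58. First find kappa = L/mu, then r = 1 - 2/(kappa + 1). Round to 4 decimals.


Step 1: Compute the condition number.
kappa = L/mu = 142/58 = 2.4483
Step 2: Compute the convergence rate.
r = 1 - 2/(kappa + 1) = 1 - 2*mu/(L + mu) = (L - mu)/(L + mu) = 84/200 = 0.42


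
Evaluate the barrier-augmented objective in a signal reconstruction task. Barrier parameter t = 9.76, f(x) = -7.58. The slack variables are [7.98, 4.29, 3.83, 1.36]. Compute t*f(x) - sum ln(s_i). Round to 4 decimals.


Step 1: Compute log-barrier.
ln values: [2.0769, 1.4563, 1.3429, 0.3075]
phi = -(2.0769 + 1.4563 + 1.3429 + 0.3075) = -5.1836
Step 2: Compute augmented objective.
t*f(x) = 9.76*-7.58 = -73.9808
Total = -73.9808 - 5.1836 = -79.1644


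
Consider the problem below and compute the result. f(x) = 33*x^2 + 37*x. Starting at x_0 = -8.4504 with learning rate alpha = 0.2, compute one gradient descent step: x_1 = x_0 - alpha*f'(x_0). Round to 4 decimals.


We compute the gradient at x_0 and apply the update.
f'(x) = 66*x + 37
f'(-8.4504) = 66*-8.4504 + 37 = -520.7264
x_1 = -8.4504 - 0.2*-520.7264 = 95.6949


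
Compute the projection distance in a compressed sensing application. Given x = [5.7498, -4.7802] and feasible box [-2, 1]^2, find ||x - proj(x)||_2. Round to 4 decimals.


Project each component onto [-2, 1].
clip(5.7498) = 1.0, clip(-4.7802) = -2.0
Projection = [1.0, -2.0]
Squared diffs: [22.5606, 7.7295]
Distance = sqrt(30.2901) = 5.5036


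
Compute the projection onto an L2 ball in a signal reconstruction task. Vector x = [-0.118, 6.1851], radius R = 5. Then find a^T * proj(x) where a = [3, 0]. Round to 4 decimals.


Step 1: Compute ||x|| (intermediates to 6 decimals).
||x|| = sqrt((-0.118)^2 + 6.1851^2) = 6.186226
Step 2: Project.
Since ||x|| > R, scale = R/||x|| = 5/6.186226 = 0.808247, proj(x) = scale * x
proj(x) = [-0.095373, 4.999089]
Step 3: Dot product.
a^T * proj(x) = 3*(-0.095373) + 0*4.999089 = -0.2861


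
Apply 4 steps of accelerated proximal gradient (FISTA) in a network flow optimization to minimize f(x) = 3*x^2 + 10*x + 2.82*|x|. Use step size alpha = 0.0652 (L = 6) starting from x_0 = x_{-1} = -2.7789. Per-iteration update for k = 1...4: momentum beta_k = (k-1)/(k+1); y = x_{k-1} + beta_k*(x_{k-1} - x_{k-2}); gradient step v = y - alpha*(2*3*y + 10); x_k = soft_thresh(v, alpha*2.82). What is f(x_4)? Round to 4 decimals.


FISTA on f(x) = 3*x^2 + 10*x + 2.82*|x|
L = 6, alpha = 0.0652
Iteration 1: beta = 0.0, y = -2.7789 + 0.0*(-2.7789 + 2.7789) = -2.7789
  grad(y) = -6.6734, v = y - alpha*grad = -2.3438
  prox(v) = soft_thresh(-2.3438, 0.1839) = -2.1599
Iteration 2: beta = 0.3333, y = -2.1599 + 0.3333*(-2.1599 + 2.7789) = -1.9536
  grad(y) = -1.7216, v = y - alpha*grad = -1.8414
  prox(v) = soft_thresh(-1.8414, 0.1839) = -1.6575
Iteration 3: beta = 0.5, y = -1.6575 + 0.5*(-1.6575 + 2.1599) = -1.4063
  grad(y) = 1.5624, v = y - alpha*grad = -1.5081
  prox(v) = soft_thresh(-1.5081, 0.1839) = -1.3243
Iteration 4: beta = 0.6, y = -1.3243 + 0.6*(-1.3243 + 1.6575) = -1.1243
  grad(y) = 3.2539, v = y - alpha*grad = -1.3365
  prox(v) = soft_thresh(-1.3365, 0.1839) = -1.1526
f(x_4) = 3*(-1.1526)^2 + 10*(-1.1526) + 2.82*|-1.1526| = -4.2902


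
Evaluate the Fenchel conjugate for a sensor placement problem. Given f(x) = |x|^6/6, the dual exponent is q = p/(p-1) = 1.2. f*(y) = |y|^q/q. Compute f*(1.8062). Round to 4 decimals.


The conjugate exponent q satisfies 1/p + 1/q = 1.
p = 6, so q = 6/(6 - 1) = 1.2
|y|^q = 1.8062^1.2 = 2.0329
f*(1.8062) = 2.0329 / 1.2 = 1.6941


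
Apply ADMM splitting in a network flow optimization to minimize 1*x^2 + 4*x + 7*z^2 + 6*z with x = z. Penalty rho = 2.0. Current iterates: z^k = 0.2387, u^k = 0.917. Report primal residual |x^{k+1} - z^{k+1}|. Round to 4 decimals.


ADMM iteration with rho = 2.0, z^k = 0.2387, u^k = 0.917
Step 1: x-update.
Minimize 1*x^2 + 4*x + (2.0/2)*(x - 0.2387 + 0.917)^2
FOC: (2*1 + 2.0)*x = -4 + 2.0*(0.2387 - 0.917)
x^{k+1} = -1.3392
Step 2: z-update.
Minimize 7*z^2 + 6*z + (2.0/2)*(-1.3392 - z + 0.917)^2
FOC: (2*7 + 2.0)*z = -6 + 2.0*(-1.3392 + 0.917)
z^{k+1} = -0.4278
Step 3: u-update.
u^{k+1} = 0.917 - 1.3392 + 0.4278 = 0.0056
Step 4: Primal residual = |-1.3392 + 0.4278| = 0.9114


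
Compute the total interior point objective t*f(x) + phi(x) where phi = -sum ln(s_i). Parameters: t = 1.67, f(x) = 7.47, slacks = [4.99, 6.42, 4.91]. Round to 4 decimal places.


Step 1: Compute log-barrier.
ln values: [1.6074, 1.8594, 1.5913]
phi = -(1.6074 + 1.8594 + 1.5913) = -5.0581
Step 2: Compute augmented objective.
t*f(x) = 1.67*7.47 = 12.4749
Total = 12.4749 - 5.0581 = 7.4168


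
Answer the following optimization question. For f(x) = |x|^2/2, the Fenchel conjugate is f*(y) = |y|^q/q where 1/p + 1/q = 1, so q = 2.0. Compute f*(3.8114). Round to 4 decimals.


The conjugate exponent q satisfies 1/p + 1/q = 1.
p = 2, so q = 2/(2 - 1) = 2.0
|y|^q = 3.8114^2.0 = 14.5268
f*(3.8114) = 14.5268 / 2.0 = 7.2634


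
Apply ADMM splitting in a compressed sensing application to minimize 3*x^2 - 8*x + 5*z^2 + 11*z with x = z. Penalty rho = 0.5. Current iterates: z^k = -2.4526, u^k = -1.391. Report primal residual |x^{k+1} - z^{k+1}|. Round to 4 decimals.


ADMM iteration with rho = 0.5, z^k = -2.4526, u^k = -1.391
Step 1: x-update.
Minimize 3*x^2 - 8*x + (0.5/2)*(x + 2.4526 - 1.391)^2
FOC: (2*3 + 0.5)*x = 8 + 0.5*(-2.4526 + 1.391)
x^{k+1} = 1.1491
Step 2: z-update.
Minimize 5*z^2 + 11*z + (0.5/2)*(1.1491 - z - 1.391)^2
FOC: (2*5 + 0.5)*z = -11 + 0.5*(1.1491 - 1.391)
z^{k+1} = -1.0591
Step 3: u-update.
u^{k+1} = -1.391 + 1.1491 + 1.0591 = 0.8172
Step 4: Primal residual = |1.1491 + 1.0591| = 2.2082


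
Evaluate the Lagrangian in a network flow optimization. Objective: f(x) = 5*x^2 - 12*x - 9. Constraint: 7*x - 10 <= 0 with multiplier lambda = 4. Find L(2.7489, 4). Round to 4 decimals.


Step 1: Evaluate f(x).
f(2.7489) = 5*2.7489^2 - 12*2.7489 - 9 = -4.2045
Step 2: Evaluate g(x).
g(2.7489) = 7*2.7489 - 10 = 9.2423
Step 3: Compute Lagrangian.
L = -4.2045 + 4*9.2423 = 32.7647


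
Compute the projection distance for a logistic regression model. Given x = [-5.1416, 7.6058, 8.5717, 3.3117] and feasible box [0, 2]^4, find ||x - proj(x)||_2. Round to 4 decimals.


Project each component onto [0, 2].
clip(-5.1416) = 0.0, clip(7.6058) = 2.0, clip(8.5717) = 2.0, clip(3.3117) = 2.0
Projection = [0.0, 2.0, 2.0, 2.0]
Squared diffs: [26.4361, 31.425, 43.1872, 1.7206]
Distance = sqrt(102.7689) = 10.1375


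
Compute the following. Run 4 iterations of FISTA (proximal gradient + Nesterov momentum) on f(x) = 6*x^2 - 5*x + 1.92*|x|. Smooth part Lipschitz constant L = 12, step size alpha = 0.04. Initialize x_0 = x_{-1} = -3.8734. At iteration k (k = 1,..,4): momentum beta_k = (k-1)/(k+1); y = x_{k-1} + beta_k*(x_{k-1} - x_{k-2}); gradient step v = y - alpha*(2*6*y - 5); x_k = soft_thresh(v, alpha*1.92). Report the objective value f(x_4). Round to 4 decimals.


FISTA on f(x) = 6*x^2 - 5*x + 1.92*|x|
L = 12, alpha = 0.04
Iteration 1: beta = 0.0, y = -3.8734 + 0.0*(-3.8734 + 3.8734) = -3.8734
  grad(y) = -51.4808, v = y - alpha*grad = -1.8142
  prox(v) = soft_thresh(-1.8142, 0.0768) = -1.7374
Iteration 2: beta = 0.3333, y = -1.7374 + 0.3333*(-1.7374 + 3.8734) = -1.0254
  grad(y) = -17.3043, v = y - alpha*grad = -0.3332
  prox(v) = soft_thresh(-0.3332, 0.0768) = -0.2564
Iteration 3: beta = 0.5, y = -0.2564 + 0.5*(-0.2564 + 1.7374) = 0.4841
  grad(y) = 0.8093, v = y - alpha*grad = 0.4517
  prox(v) = soft_thresh(0.4517, 0.0768) = 0.3749
Iteration 4: beta = 0.6, y = 0.3749 + 0.6*(0.3749 + 0.2564) = 0.7537
  grad(y) = 4.0447, v = y - alpha*grad = 0.5919
  prox(v) = soft_thresh(0.5919, 0.0768) = 0.5151
f(x_4) = 6*0.5151^2 - 5*0.5151 + 1.92*|0.5151| = 0.0056


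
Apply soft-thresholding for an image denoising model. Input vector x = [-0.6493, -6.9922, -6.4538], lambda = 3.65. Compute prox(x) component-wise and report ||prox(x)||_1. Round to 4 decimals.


Soft-thresholding with lambda = 3.65:
prox(-0.6493) = sign(-0.6493)*max(|-0.6493| - 3.65, 0) = 0.0
prox(-6.9922) = sign(-6.9922)*max(|-6.9922| - 3.65, 0) = -3.3422
prox(-6.4538) = sign(-6.4538)*max(|-6.4538| - 3.65, 0) = -2.8038
prox(x) = [0.0, -3.3422, -2.8038]
||prox(x)||_1 = 0.0 + 3.3422 + 2.8038 = 6.146


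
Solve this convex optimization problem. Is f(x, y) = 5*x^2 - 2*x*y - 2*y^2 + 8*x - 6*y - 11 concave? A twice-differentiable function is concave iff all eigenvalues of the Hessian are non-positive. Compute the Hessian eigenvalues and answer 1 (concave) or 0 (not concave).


The Hessian of f(x,y) = 5*x^2 - 2*x*y - 2*y^2 + 8*x - 6*y - 11 is:
H = [[10, -2], [-2, -4]]
Trace = 10 - 4 = 6
Determinant = 10*-4 - (-2)^2 = -44
Discriminant = (6)^2 - 4*-44 = 212.0
Eigenvalues: lambda_1 = -4.2801, lambda_2 = 10.2801
The function is not concave.

0


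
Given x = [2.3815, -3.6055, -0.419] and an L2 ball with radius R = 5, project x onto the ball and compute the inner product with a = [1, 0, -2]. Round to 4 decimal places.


Step 1: Compute ||x|| (intermediates to 6 decimals).
||x|| = sqrt(2.3815^2 + (-3.6055)^2 + (-0.419)^2) = 4.341282
Step 2: Project.
Since ||x|| <= R, proj = x (no scaling needed).
proj(x) = [2.3815, -3.6055, -0.419]
Step 3: Dot product.
a^T * proj(x) = 1*2.3815 + 0*(-3.6055) - 2*(-0.419) = 3.2195


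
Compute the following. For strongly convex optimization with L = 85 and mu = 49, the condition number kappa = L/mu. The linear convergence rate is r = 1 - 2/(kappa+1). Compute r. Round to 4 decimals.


Step 1: Compute the condition number.
kappa = L/mu = 85/49 = 1.7347
Step 2: Compute the convergence rate.
r = 1 - 2/(kappa + 1) = 1 - 2*mu/(L + mu) = (L - mu)/(L + mu) = 36/134 = 0.2687


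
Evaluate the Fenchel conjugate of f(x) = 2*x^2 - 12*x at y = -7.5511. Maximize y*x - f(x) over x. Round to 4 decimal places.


f*(y) = sup_x {y*x - a*x^2 - b*x} = sup_x {(y-b)*x - a*x^2}
FOC: (y - b) - 2a*x = 0 => x* = (y - b)/(2a)
x* = (-7.5511 + 12)/(2*2) = 1.1122
f*(-7.5511) = (y-b)^2/(4a) = (-7.5511 + 12)^2/(4*2)
= 19.7927/8 = 2.4741


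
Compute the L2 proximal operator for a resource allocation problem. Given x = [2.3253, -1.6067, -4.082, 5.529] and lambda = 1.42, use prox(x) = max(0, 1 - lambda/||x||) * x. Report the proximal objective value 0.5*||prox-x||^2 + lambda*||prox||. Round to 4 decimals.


Step 1: Compute ||x||.
||x|| = 7.4311
Step 2: Compute scaling factor.
scale = max(0, 1 - 1.42/7.4311) = 0.8089
Step 3: prox(x) = [1.881, -1.2997, -3.302, 4.4725]
||prox(x)|| = 6.0111
Step 4: Proximal objective.
0.5*||prox-x||^2 = 1.0082
lambda*||prox|| = 8.5358
Total = 9.5439


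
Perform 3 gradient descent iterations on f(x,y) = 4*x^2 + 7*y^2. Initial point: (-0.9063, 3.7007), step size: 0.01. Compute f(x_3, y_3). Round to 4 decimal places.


Gradient descent on f(x,y) = 4*x^2 + 7*y^2.
Starting point: (-0.9063, 3.7007), alpha = 0.01
Step 1: grad_x = 2*4*-0.9063 = -7.2504, grad_y = 2*7*3.7007 = 51.8098
  x_1 = -0.9063 - 0.01*-7.2504 = -0.8338
  y_1 = 3.7007 - 0.01*51.8098 = 3.1826
Step 2: grad_x = 2*4*-0.8338 = -6.6704, grad_y = 2*7*3.1826 = 44.5564
  x_2 = -0.8338 - 0.01*-6.6704 = -0.7671
  y_2 = 3.1826 - 0.01*44.5564 = 2.737
Step 3: grad_x = 2*4*-0.7671 = -6.1367, grad_y = 2*7*2.737 = 38.3185
  x_3 = -0.7671 - 0.01*-6.1367 = -0.7057
  y_3 = 2.737 - 0.01*38.3185 = 2.3539
f(-0.7057, 2.3539) = 4*(-0.7057)^2 + 7*2.3539^2 = 40.7765


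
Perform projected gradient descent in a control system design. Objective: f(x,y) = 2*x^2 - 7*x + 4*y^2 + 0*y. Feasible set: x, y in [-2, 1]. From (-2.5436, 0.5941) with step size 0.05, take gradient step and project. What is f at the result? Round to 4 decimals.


Step 1: Compute gradient at (-2.5436, 0.5941).
grad_x = 2*2*-2.5436 - 7 = -17.1744
grad_y = 2*4*0.5941 + 0 = 4.7528
Step 2: Gradient step.
x_raw = -2.5436 - 0.05*-17.1744 = -1.6849
y_raw = 0.5941 - 0.05*4.7528 = 0.3565
Step 3: Project onto [-2, 1].
x_proj = clip(-1.6849) = -1.6849
y_proj = clip(0.3565) = 0.3565
Step 4: Evaluate f.
f(-1.6849, 0.3565) = 17.9801


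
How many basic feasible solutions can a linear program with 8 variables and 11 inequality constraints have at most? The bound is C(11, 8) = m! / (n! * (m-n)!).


Each vertex corresponds to some choice of n active constraints out of m, so the number of vertices is at most C(m, n) = m! / (n!(m-n)!).
m = 11, n = 8
Numerator: 11 * 10 * 9 * 8 * 7 * 6 * 5 * 4
Denominator: 8! = 40320
C(11, 8) = 165


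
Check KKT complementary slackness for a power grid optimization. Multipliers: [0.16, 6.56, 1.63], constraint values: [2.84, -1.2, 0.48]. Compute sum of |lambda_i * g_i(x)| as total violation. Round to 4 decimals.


KKT complementary slackness check:
lambda_1 * g_1 = 0.16 * 2.84 = 0.4544
lambda_2 * g_2 = 6.56 * -1.2 = -7.872
lambda_3 * g_3 = 1.63 * 0.48 = 0.7824
Total violation = 0.4544 + 7.872 + 0.7824 = 9.1088


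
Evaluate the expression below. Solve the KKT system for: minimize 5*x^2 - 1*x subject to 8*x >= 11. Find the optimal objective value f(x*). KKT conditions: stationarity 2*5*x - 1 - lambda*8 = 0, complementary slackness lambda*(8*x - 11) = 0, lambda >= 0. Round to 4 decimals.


Step 1: Try lambda = 0 (constraint inactive).
x_unc = 1/(2*5) = 0.1
Check: 8*0.1 = 0.8 < 11 -- violated!
Step 2: Constraint must be active: 8*x = 11
x* = 11/8 = 1.375
lambda = (2*5*1.375 - 1)/8 = 1.5938
Step 3: Compute optimal value.
f(x*) = 5*1.375^2 - 1*1.375 = 8.0781


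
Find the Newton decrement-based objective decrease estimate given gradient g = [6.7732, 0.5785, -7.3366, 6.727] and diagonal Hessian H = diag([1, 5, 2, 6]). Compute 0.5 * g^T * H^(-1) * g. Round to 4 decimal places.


Step 1: H is diagonal, so H^(-1) * g = [6.7732, 0.1157, -3.6683, 1.1212].
Step 2: g^T H^(-1) g = sum_i g_i^2 / H_ii
  = (6.7732)^2/1 + (0.5785)^2/5 + (-7.3366)^2/2 + (6.727)^2/6
  = 45.8762 + 0.0669 + 26.9128 + 7.5421 = 80.3981
Step 3: Objective decrease = 0.5 * g^T H^(-1) g = 40.1991


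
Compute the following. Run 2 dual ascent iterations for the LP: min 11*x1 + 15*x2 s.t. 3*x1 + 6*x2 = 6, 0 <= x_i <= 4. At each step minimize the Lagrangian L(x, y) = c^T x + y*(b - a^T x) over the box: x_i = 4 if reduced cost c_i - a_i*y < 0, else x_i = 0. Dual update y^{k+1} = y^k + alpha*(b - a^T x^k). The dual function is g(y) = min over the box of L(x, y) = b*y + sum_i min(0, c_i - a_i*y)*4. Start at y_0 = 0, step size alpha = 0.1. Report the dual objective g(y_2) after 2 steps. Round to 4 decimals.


Dual ascent for LP: min 11*x1 + 15*x2, 3*x1 + 6*x2 = 6, 0 <= x_i <= 4
Step 1: y^k = 0.0, reduced costs: (11.0, 15.0)
  x^k = (0.0, 0.0), subgradient = b - a^T x = 6.0
  y^{k+1} = 0.0 + 0.1*6.0 = 0.6
Step 2: y^k = 0.6, reduced costs: (9.2, 11.4)
  x^k = (0.0, 0.0), subgradient = b - a^T x = 6.0
  y^{k+1} = 0.6 + 0.1*6.0 = 1.2
Dual objective at y_2 = 1.2: reduced costs (7.4, 7.8), box minimizer x = (0.0, 0.0)
g(y_2) = b*y + (c1 - a1*y)*x1 + (c2 - a2*y)*x2 = 6*1.2 + 7.4*0.0 + 7.8*0.0 = 7.2 + 0.0 + 0.0 = 7.2


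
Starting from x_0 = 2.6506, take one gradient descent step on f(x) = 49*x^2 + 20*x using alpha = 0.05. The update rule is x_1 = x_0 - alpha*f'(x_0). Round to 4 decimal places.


We compute the gradient at x_0 and apply the update.
f'(x) = 98*x + 20
f'(2.6506) = 98*2.6506 + 20 = 279.7588
x_1 = 2.6506 - 0.05*279.7588 = -11.3373


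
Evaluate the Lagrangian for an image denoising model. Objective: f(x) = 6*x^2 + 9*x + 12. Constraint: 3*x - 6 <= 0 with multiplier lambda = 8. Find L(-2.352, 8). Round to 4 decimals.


Step 1: Evaluate f(x).
f(-2.352) = 6*(-2.352)^2 + 9*(-2.352) + 12 = 24.0234
Step 2: Evaluate g(x).
g(-2.352) = 3*-2.352 - 6 = -13.056
Step 3: Compute Lagrangian.
L = 24.0234 + 8*-13.056 = -80.4246


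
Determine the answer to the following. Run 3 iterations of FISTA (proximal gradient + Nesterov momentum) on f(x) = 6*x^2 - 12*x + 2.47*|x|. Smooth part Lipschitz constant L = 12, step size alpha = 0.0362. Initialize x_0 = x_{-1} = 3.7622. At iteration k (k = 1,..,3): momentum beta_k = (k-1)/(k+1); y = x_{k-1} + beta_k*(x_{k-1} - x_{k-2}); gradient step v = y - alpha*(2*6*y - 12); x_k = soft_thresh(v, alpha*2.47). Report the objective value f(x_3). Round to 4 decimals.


FISTA on f(x) = 6*x^2 - 12*x + 2.47*|x|
L = 12, alpha = 0.0362
Iteration 1: beta = 0.0, y = 3.7622 + 0.0*(3.7622 - 3.7622) = 3.7622
  grad(y) = 33.1464, v = y - alpha*grad = 2.5623
  prox(v) = soft_thresh(2.5623, 0.0894) = 2.4729
Iteration 2: beta = 0.3333, y = 2.4729 + 0.3333*(2.4729 - 3.7622) = 2.0431
  grad(y) = 12.5174, v = y - alpha*grad = 1.59
  prox(v) = soft_thresh(1.59, 0.0894) = 1.5006
Iteration 3: beta = 0.5, y = 1.5006 + 0.5*(1.5006 - 2.4729) = 1.0144
  grad(y) = 0.173, v = y - alpha*grad = 1.0082
  prox(v) = soft_thresh(1.0082, 0.0894) = 0.9187
f(x_3) = 6*0.9187^2 - 12*0.9187 + 2.47*|0.9187| = -3.6911


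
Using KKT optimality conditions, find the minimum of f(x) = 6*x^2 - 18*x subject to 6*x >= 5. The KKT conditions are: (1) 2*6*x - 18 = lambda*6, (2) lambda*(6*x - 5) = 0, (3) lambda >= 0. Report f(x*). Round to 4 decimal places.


Step 1: Try lambda = 0 (constraint inactive).
Stationarity: 2*6*x - 18 = 0
x* = 18/(2*6) = 1.5
Check constraint: 6*1.5 = 9.0 >= 5 -- satisfied.
Step 2: Compute optimal value.
f(x*) = 6*1.5^2 - 18*1.5 = -13.5


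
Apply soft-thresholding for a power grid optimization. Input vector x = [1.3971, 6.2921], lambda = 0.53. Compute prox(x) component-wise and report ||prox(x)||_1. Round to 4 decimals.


Soft-thresholding with lambda = 0.53:
prox(1.3971) = sign(1.3971)*max(|1.3971| - 0.53, 0) = 0.8671
prox(6.2921) = sign(6.2921)*max(|6.2921| - 0.53, 0) = 5.7621
prox(x) = [0.8671, 5.7621]
||prox(x)||_1 = 0.8671 + 5.7621 = 6.6292


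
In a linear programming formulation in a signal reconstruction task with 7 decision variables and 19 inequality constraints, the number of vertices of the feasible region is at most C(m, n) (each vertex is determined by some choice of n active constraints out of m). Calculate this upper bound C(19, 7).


Each vertex corresponds to some choice of n active constraints out of m, so the number of vertices is at most C(m, n) = m! / (n!(m-n)!).
m = 19, n = 7
Numerator: 19 * 18 * 17 * 16 * 15 * 14 * 13
Denominator: 7! = 5040
C(19, 7) = 50388


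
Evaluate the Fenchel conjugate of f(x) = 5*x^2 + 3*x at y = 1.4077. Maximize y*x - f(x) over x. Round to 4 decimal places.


f*(y) = sup_x {y*x - a*x^2 - b*x} = sup_x {(y-b)*x - a*x^2}
FOC: (y - b) - 2a*x = 0 => x* = (y - b)/(2a)
x* = (1.4077 - 3)/(2*5) = -0.1592
f*(1.4077) = (y-b)^2/(4a) = (1.4077 - 3)^2/(4*5)
= 2.5354/20 = 0.1268


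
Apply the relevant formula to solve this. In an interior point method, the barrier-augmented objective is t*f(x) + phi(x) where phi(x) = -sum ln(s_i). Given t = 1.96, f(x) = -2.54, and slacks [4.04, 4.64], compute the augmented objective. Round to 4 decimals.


Step 1: Compute log-barrier.
ln values: [1.3962, 1.5347]
phi = -(1.3962 + 1.5347) = -2.931
Step 2: Compute augmented objective.
t*f(x) = 1.96*-2.54 = -4.9784
Total = -4.9784 - 2.931 = -7.9094


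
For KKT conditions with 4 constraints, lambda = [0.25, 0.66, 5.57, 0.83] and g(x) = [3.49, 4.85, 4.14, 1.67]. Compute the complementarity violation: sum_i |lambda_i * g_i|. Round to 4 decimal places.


KKT complementary slackness check:
lambda_1 * g_1 = 0.25 * 3.49 = 0.8725
lambda_2 * g_2 = 0.66 * 4.85 = 3.201
lambda_3 * g_3 = 5.57 * 4.14 = 23.0598
lambda_4 * g_4 = 0.83 * 1.67 = 1.3861
Total violation = 0.8725 + 3.201 + 23.0598 + 1.3861 = 28.5194


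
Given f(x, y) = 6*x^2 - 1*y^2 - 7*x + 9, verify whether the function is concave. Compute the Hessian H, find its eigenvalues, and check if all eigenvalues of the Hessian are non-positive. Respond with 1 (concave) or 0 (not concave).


The Hessian of f(x,y) = 6*x^2 - 1*y^2 - 7*x + 9 is:
H = [[12, 0], [0, -2]]
Trace = 12 - 2 = 10
Determinant = 12*-2 - (0)^2 = -24
Discriminant = (10)^2 - 4*-24 = 196.0
Eigenvalues: lambda_1 = -2.0, lambda_2 = 12.0
The function is not concave.

0


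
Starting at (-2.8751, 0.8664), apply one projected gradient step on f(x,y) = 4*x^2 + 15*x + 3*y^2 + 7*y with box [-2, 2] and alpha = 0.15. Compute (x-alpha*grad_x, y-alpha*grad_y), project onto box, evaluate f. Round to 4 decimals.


Step 1: Compute gradient at (-2.8751, 0.8664).
grad_x = 2*4*-2.8751 + 15 = -8.0008
grad_y = 2*3*0.8664 + 7 = 12.1984
Step 2: Gradient step.
x_raw = -2.8751 - 0.15*-8.0008 = -1.675
y_raw = 0.8664 - 0.15*12.1984 = -0.9634
Step 3: Project onto [-2, 2].
x_proj = clip(-1.675) = -1.675
y_proj = clip(-0.9634) = -0.9634
Step 4: Evaluate f.
f(-1.675, -0.9634) = -17.8618


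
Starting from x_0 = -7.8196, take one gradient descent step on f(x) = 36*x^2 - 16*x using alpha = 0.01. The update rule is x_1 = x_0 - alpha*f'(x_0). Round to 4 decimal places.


We compute the gradient at x_0 and apply the update.
f'(x) = 72*x - 16
f'(-7.8196) = 72*-7.8196 - 16 = -579.0112
x_1 = -7.8196 - 0.01*-579.0112 = -2.0295


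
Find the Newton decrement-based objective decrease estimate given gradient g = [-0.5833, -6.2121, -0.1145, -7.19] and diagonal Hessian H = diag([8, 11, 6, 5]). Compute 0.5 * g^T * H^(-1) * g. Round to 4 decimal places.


Step 1: H is diagonal, so H^(-1) * g = [-0.0729, -0.5647, -0.0191, -1.438].
Step 2: g^T H^(-1) g = sum_i g_i^2 / H_ii
  = (-0.5833)^2/8 + (-6.2121)^2/11 + (-0.1145)^2/6 + (-7.19)^2/5
  = 0.0425 + 3.5082 + 0.0022 + 10.3392 = 13.8921
Step 3: Objective decrease = 0.5 * g^T H^(-1) g = 6.9461


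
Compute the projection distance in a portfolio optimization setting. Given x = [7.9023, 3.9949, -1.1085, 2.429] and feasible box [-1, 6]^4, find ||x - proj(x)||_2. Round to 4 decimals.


Project each component onto [-1, 6].
clip(7.9023) = 6.0, clip(3.9949) = 3.9949, clip(-1.1085) = -1.0, clip(2.429) = 2.429
Projection = [6.0, 3.9949, -1.0, 2.429]
Squared diffs: [3.6187, 0.0, 0.0118, 0.0]
Distance = sqrt(3.6305) = 1.9054


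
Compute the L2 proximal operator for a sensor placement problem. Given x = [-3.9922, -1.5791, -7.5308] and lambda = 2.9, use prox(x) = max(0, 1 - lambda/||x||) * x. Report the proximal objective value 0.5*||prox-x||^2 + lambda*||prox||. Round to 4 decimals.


Step 1: Compute ||x||.
||x|| = 8.6686
Step 2: Compute scaling factor.
scale = max(0, 1 - 2.9/8.6686) = 0.6655
Step 3: prox(x) = [-2.6566, -1.0508, -5.0114]
||prox(x)|| = 5.7686
Step 4: Proximal objective.
0.5*||prox-x||^2 = 4.205
lambda*||prox|| = 16.7289
Total = 20.9339


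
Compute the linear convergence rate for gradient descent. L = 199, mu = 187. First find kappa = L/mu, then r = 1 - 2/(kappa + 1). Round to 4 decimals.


Step 1: Compute the condition number.
kappa = L/mu = 199/187 = 1.0642
Step 2: Compute the convergence rate.
r = 1 - 2/(kappa + 1) = 1 - 2*mu/(L + mu) = (L - mu)/(L + mu) = 12/386 = 0.0311


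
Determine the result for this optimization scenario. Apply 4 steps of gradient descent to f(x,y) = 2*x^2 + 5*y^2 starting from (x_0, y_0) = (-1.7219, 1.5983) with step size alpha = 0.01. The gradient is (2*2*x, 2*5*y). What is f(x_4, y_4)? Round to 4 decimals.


Gradient descent on f(x,y) = 2*x^2 + 5*y^2.
Starting point: (-1.7219, 1.5983), alpha = 0.01
Step 1: grad_x = 2*2*-1.7219 = -6.8876, grad_y = 2*5*1.5983 = 15.983
  x_1 = -1.7219 - 0.01*-6.8876 = -1.653
  y_1 = 1.5983 - 0.01*15.983 = 1.4385
Step 2: grad_x = 2*2*-1.653 = -6.6121, grad_y = 2*5*1.4385 = 14.3847
  x_2 = -1.653 - 0.01*-6.6121 = -1.5869
  y_2 = 1.4385 - 0.01*14.3847 = 1.2946
Step 3: grad_x = 2*2*-1.5869 = -6.3476, grad_y = 2*5*1.2946 = 12.9462
  x_3 = -1.5869 - 0.01*-6.3476 = -1.5234
  y_3 = 1.2946 - 0.01*12.9462 = 1.1652
Step 4: grad_x = 2*2*-1.5234 = -6.0937, grad_y = 2*5*1.1652 = 11.6516
  x_4 = -1.5234 - 0.01*-6.0937 = -1.4625
  y_4 = 1.1652 - 0.01*11.6516 = 1.0486
f(-1.4625, 1.0486) = 2*(-1.4625)^2 + 5*1.0486^2 = 9.776


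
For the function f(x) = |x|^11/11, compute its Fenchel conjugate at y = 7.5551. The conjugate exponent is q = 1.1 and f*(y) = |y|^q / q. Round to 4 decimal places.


The conjugate exponent q satisfies 1/p + 1/q = 1.
p = 11, so q = 11/(11 - 1) = 1.1
|y|^q = 7.5551^1.1 = 9.2483
f*(7.5551) = 9.2483 / 1.1 = 8.4076


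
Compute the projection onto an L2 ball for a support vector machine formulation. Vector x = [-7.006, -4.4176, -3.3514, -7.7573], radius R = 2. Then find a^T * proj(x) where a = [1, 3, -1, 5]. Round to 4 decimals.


Step 1: Compute ||x|| (intermediates to 6 decimals).
||x|| = sqrt((-7.006)^2 + (-4.4176)^2 + (-3.3514)^2 + (-7.7573)^2) = 11.832447
Step 2: Project.
Since ||x|| > R, scale = R/||x|| = 2/11.832447 = 0.169027, proj(x) = scale * x
proj(x) = [-1.184203, -0.746694, -0.566477, -1.311193]
Step 3: Dot product.
a^T * proj(x) = 1*(-1.184203) + 3*(-0.746694) - 1*(-0.566477) + 5*(-1.311193) = -9.4138
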